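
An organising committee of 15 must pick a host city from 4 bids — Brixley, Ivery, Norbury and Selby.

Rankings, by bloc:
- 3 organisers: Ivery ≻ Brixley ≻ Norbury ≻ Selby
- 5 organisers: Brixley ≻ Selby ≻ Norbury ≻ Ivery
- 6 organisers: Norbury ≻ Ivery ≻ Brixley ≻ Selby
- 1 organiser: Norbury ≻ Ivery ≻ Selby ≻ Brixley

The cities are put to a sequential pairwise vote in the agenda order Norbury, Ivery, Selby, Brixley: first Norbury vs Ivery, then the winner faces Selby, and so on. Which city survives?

Brixley

Round 1: Norbury vs Ivery — 12–3, Norbury advances.
Round 2: Norbury vs Selby — 10–5, Norbury advances.
Round 3: Norbury vs Brixley — 7–8, Brixley advances.
The agenda winner is Brixley.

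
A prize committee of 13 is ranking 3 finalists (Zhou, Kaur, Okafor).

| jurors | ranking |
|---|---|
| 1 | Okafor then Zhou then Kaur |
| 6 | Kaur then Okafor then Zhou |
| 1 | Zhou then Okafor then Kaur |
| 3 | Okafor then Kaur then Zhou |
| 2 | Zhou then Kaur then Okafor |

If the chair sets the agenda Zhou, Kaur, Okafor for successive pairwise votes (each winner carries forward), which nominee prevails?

Round 1: Zhou vs Kaur — 4–9, Kaur advances.
Round 2: Kaur vs Okafor — 8–5, Kaur advances.
The agenda winner is Kaur.

Kaur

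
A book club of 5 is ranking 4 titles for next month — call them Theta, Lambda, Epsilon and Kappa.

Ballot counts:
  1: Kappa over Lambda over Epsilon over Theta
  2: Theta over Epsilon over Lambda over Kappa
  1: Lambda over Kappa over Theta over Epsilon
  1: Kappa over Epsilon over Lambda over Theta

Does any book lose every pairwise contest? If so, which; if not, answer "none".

none

Head-to-head results (5 members):
Theta–Lambda: Lambda 3–2.
Theta vs Epsilon: Theta wins 3–2.
Theta vs Kappa: Kappa wins 3–2.
Lambda vs Epsilon: 1+1 = 2 for Lambda, 3 for Epsilon — Epsilon by 3–2.
Lambda vs Kappa: Lambda, 3–2.
Epsilon vs Kappa: Epsilon preferred on 2 ballots; Kappa wins 3–2.
No book is winless: Theta beats Epsilon; Lambda beats Theta; Epsilon beats Lambda; Kappa beats Theta. There is no Condorcet loser.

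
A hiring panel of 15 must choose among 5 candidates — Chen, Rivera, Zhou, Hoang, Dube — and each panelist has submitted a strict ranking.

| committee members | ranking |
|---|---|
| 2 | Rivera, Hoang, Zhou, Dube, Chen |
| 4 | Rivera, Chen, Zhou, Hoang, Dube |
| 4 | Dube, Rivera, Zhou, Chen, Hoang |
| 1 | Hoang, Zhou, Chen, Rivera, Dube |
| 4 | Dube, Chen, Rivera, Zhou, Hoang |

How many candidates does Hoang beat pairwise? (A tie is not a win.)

Hoang against each rival (15 committee members):
Hoang vs Chen: Chen wins 12–3.
Hoang vs Rivera: 1 for Hoang, 14 for Rivera — Rivera by 14–1.
Hoang vs Zhou: 3 to 12, Zhou.
Hoang vs Dube: 2+4+1 = 7 for Hoang, 8 for Dube — Dube by 8–7.
Hoang beats no one; loses to Chen, Rivera, Zhou, Dube — 0 pairwise wins.

0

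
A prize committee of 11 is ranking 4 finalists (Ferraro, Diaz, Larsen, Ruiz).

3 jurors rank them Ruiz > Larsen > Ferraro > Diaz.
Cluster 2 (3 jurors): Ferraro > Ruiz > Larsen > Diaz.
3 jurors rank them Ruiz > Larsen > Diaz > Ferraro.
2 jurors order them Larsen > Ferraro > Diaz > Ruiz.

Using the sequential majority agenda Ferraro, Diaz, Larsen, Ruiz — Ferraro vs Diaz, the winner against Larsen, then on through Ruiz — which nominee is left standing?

Round 1: Ferraro vs Diaz — 8–3, Ferraro advances.
Round 2: Ferraro vs Larsen — 3–8, Larsen advances.
Round 3: Larsen vs Ruiz — 2–9, Ruiz advances.
The agenda winner is Ruiz.

Ruiz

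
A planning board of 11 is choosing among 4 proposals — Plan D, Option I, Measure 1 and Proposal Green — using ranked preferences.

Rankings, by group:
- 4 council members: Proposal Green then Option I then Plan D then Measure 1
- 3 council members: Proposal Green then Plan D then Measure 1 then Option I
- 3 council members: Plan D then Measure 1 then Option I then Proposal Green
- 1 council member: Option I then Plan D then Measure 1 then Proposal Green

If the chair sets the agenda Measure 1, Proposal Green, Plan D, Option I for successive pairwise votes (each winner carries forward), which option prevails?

Round 1: Measure 1 vs Proposal Green — 4–7, Proposal Green advances.
Round 2: Proposal Green vs Plan D — 7–4, Proposal Green advances.
Round 3: Proposal Green vs Option I — 7–4, Proposal Green advances.
Proposal Green survives the agenda.

Proposal Green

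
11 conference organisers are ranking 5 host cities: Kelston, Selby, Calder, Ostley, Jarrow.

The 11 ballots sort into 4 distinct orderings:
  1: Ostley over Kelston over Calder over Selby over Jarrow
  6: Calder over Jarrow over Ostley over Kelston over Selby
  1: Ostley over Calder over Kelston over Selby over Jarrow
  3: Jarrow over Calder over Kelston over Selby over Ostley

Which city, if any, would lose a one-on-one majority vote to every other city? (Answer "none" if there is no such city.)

Selby

Head-to-head results (11 organisers):
Kelston vs Selby: 1+6+1+3 = 11 for Kelston, 0 for Selby — Kelston by 11–0.
Kelston vs Calder: 1 to 10, Calder.
Kelston vs Ostley: Kelston preferred on 3 ballots; Ostley wins 8–3.
Kelston vs Jarrow: 2 to 9, Jarrow.
Selby vs Calder: 0 to 11, Calder.
Selby vs Ostley: 3 to 8, Ostley.
Selby vs Jarrow: Jarrow wins 9–2.
Calder vs Ostley: Calder wins 9–2.
Calder–Jarrow: Calder 8–3.
Ostley vs Jarrow: Ostley is ranked higher on 1+1 = 2 ballots, Jarrow on 9. Jarrow wins 9–2.
Only Selby has no wins; Selby is the Condorcet loser.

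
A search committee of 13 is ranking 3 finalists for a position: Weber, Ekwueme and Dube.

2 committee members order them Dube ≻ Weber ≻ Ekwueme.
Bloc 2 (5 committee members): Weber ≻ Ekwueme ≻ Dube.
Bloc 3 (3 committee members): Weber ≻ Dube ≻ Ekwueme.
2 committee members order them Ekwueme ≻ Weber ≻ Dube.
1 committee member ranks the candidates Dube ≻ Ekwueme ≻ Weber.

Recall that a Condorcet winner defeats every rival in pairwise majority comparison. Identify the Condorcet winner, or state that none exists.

Weber

Check each pair by majority over 13 ballots:
Weber vs Ekwueme: Weber preferred on 2+5+3 = 10 ballots; Weber wins 10–3.
Weber vs Dube: Weber preferred on 5+3+2 = 10 ballots; Weber wins 10–3.
Ekwueme vs Dube: Ekwueme, 7–6.
Weber beats each of Ekwueme, Dube — Weber is the Condorcet winner.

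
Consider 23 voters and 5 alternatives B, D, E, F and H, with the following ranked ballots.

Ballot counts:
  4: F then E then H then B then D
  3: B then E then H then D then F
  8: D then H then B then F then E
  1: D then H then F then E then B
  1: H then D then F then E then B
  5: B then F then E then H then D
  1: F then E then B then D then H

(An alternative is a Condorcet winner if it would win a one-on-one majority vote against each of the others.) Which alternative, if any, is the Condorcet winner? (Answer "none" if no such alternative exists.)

Head-to-head results (23 voters):
B vs D: B wins 13–10.
B–E: B 16–7.
B–F: B 16–7.
B–H: H 14–9.
D vs E: E wins 13–10.
D vs F: D wins 13–10.
D vs H: H wins 13–10.
E vs F: F wins 20–3.
E–H: E 13–10.
F vs H: H, 13–10.
Each alternative drops at least one matchup (B loses to H; D loses to B; E loses to B; F loses to B; H loses to E); the cycle B → E → H → B rules out a Condorcet winner.

none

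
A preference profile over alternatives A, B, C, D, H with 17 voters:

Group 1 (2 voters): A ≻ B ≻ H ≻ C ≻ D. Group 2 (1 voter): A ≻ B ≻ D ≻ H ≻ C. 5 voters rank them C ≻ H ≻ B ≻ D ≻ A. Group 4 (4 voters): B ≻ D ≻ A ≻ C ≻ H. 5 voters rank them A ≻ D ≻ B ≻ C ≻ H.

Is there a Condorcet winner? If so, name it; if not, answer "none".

B

Check each pair by majority over 17 ballots:
A vs B: B wins 9–8.
A–C: A 12–5.
A vs D: D wins 9–8.
A vs H: A, 12–5.
B vs C: B wins 12–5.
B–D: B 12–5.
B vs H: B, 12–5.
C vs D: D, 10–7.
C vs H: C, 14–3.
D vs H: D wins 10–7.
Only B has no losses; B is the Condorcet winner.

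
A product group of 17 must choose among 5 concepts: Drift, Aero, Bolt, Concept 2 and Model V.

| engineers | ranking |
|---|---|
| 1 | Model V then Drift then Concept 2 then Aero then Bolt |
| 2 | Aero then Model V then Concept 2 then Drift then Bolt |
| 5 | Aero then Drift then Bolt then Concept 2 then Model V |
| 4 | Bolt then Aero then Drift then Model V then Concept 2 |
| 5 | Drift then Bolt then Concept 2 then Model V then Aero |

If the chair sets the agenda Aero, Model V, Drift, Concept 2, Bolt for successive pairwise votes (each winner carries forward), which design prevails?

Bolt

Round 1: Aero vs Model V — 11–6, Aero advances.
Round 2: Aero vs Drift — 11–6, Aero advances.
Round 3: Aero vs Concept 2 — 11–6, Aero advances.
Round 4: Aero vs Bolt — 8–9, Bolt advances.
Bolt survives the agenda.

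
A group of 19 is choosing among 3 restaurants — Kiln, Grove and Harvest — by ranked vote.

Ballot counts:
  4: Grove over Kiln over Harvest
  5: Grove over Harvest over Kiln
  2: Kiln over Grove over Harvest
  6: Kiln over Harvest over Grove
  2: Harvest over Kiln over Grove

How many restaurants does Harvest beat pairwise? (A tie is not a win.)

0

Harvest against each rival (19 friends):
Harvest vs Kiln: 5+2 = 7 for Harvest, 12 for Kiln — Kiln by 12–7.
Harvest vs Grove: 6+2 = 8 for Harvest, 11 for Grove — Grove by 11–8.
Harvest beats no one; loses to Kiln, Grove — 0 pairwise wins.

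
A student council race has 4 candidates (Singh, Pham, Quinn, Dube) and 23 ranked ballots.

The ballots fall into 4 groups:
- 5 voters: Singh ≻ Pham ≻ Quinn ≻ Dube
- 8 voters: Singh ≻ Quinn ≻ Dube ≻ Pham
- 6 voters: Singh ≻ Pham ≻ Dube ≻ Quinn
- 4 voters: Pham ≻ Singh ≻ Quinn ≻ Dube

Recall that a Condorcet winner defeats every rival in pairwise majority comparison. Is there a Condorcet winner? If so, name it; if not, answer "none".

Singh

Pairwise majorities:
Singh vs Pham: Singh wins 19–4.
Singh vs Quinn: Singh, 23–0.
Singh vs Dube: Singh preferred on 5+8+6+4 = 23 ballots; Singh wins 23–0.
Pham–Quinn: Pham 15–8.
Pham–Dube: Pham 15–8.
Quinn vs Dube: Quinn, 17–6.
Singh defeats every rival head-to-head and is the Condorcet winner.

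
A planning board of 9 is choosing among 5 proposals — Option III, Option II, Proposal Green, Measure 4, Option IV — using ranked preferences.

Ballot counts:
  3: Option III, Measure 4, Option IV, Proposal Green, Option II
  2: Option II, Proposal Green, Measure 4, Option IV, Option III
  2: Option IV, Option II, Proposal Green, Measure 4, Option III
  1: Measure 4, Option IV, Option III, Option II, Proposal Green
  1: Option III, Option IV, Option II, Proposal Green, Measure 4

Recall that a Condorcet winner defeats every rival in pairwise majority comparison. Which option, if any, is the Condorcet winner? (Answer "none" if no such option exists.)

Pairwise majorities:
Option III vs Option II: 3+1+1 = 5 for Option III, 4 for Option II — Option III by 5–4.
Option III vs Proposal Green: Option III is ranked higher on 3+1+1 = 5 ballots, Proposal Green on 4. Option III wins 5–4.
Option III vs Measure 4: 4 to 5, Measure 4.
Option III vs Option IV: 4 to 5, Option IV.
Option II vs Proposal Green: Option II is ranked higher on 2+2+1+1 = 6 ballots, Proposal Green on 3. Option II wins 6–3.
Option II vs Measure 4: 2+2+1 = 5 for Option II, 4 for Measure 4 — Option II by 5–4.
Option II vs Option IV: Option IV wins 7–2.
Proposal Green vs Measure 4: Proposal Green preferred on 2+2+1 = 5 ballots; Proposal Green wins 5–4.
Proposal Green vs Option IV: Option IV, 7–2.
Measure 4 vs Option IV: Measure 4 preferred on 3+2+1 = 6 ballots; Measure 4 wins 6–3.
Each option drops at least one matchup (Option III loses to Measure 4; Option II loses to Option III; Proposal Green loses to Option III; Measure 4 loses to Option II; Option IV loses to Measure 4); the cycle Option III beats Option II beats Measure 4 beats Option III rules out a Condorcet winner.

none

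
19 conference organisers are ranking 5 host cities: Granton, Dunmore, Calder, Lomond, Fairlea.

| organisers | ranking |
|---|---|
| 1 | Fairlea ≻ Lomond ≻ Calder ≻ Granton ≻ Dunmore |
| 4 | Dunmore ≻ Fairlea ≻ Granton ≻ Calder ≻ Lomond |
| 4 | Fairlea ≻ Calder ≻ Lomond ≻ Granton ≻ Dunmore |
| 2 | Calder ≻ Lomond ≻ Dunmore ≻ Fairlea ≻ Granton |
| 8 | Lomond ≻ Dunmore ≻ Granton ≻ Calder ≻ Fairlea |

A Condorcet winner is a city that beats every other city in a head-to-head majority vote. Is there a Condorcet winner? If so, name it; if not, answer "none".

Check each pair by majority over 19 ballots:
Granton vs Dunmore: Dunmore, 14–5.
Granton vs Calder: Granton wins 12–7.
Granton vs Lomond: Lomond wins 15–4.
Granton vs Fairlea: Fairlea wins 11–8.
Dunmore vs Calder: Dunmore wins 12–7.
Dunmore–Lomond: Lomond 15–4.
Dunmore vs Fairlea: Dunmore wins 14–5.
Calder–Lomond: Calder 10–9.
Calder–Fairlea: Calder 10–9.
Lomond vs Fairlea: Lomond wins 10–9.
Every city loses at least once (Granton loses to Dunmore; Dunmore loses to Lomond; Calder loses to Granton; Lomond loses to Calder; Fairlea loses to Dunmore). The majority relation contains the cycle Granton beats Calder beats Lomond beats Granton, so there is no Condorcet winner.

none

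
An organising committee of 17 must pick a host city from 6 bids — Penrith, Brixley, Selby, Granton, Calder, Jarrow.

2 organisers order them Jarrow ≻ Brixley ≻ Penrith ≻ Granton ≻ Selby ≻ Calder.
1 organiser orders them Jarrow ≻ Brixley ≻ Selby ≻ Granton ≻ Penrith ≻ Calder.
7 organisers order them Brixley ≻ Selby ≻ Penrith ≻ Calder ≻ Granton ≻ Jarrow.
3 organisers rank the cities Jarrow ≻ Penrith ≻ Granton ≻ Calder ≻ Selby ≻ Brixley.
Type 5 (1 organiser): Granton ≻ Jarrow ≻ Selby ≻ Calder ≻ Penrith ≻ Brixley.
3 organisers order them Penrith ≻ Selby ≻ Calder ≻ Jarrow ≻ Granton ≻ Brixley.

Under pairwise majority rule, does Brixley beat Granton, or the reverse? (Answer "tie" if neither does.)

Ballots ranking Brixley above Granton: 2 + 1 + 7 = 10.
Ballots ranking Granton above Brixley: 17 − 10 = 7.
Brixley wins the head-to-head 10–7.

Brixley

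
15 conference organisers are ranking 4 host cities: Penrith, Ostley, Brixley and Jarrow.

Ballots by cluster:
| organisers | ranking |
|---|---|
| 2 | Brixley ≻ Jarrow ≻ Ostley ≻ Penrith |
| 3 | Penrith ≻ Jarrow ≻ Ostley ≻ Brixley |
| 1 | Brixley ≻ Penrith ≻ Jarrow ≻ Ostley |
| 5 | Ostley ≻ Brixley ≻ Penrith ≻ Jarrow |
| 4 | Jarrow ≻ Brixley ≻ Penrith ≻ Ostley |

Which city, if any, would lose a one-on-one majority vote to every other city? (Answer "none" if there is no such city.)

Head-to-head results (15 organisers):
Penrith vs Ostley: Penrith is ranked higher on 3+1+4 = 8 ballots, Ostley on 7. Penrith wins 8–7.
Penrith vs Brixley: 3 to 12, Brixley.
Penrith vs Jarrow: Penrith wins 9–6.
Ostley vs Brixley: 8 to 7, Ostley.
Ostley vs Jarrow: Jarrow wins 10–5.
Brixley vs Jarrow: Brixley, 8–7.
Every city wins at least one matchup (Penrith beats Ostley; Ostley beats Brixley; Brixley beats Penrith; Jarrow beats Ostley), so there is no Condorcet loser.

none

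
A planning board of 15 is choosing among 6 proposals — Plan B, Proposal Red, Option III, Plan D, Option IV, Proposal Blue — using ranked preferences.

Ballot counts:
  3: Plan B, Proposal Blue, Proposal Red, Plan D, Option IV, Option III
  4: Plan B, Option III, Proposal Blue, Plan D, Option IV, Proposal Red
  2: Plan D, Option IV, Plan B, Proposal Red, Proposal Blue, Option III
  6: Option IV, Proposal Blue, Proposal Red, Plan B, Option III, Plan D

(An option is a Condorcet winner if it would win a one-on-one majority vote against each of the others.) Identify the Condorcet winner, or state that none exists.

none

Pairwise majorities:
Plan B vs Proposal Red: 3+4+2 = 9 for Plan B, 6 for Proposal Red — Plan B by 9–6.
Plan B vs Option III: 3+4+2+6 = 15 for Plan B, 0 for Option III — Plan B by 15–0.
Plan B–Plan D: Plan B 13–2.
Plan B vs Option IV: Plan B preferred on 3+4 = 7 ballots; Option IV wins 8–7.
Plan B vs Proposal Blue: 3+4+2 = 9 for Plan B, 6 for Proposal Blue — Plan B by 9–6.
Proposal Red vs Option III: 3+2+6 = 11 for Proposal Red, 4 for Option III — Proposal Red by 11–4.
Proposal Red vs Plan D: 3+6 = 9 for Proposal Red, 6 for Plan D — Proposal Red by 9–6.
Proposal Red vs Option IV: Proposal Red preferred on 3 ballots; Option IV wins 12–3.
Proposal Red vs Proposal Blue: Proposal Red is ranked higher on 2 ballots, Proposal Blue on 13. Proposal Blue wins 13–2.
Option III vs Plan D: Option III preferred on 4+6 = 10 ballots; Option III wins 10–5.
Option III vs Option IV: Option III is ranked higher on 4 ballots, Option IV on 11. Option IV wins 11–4.
Option III vs Proposal Blue: Proposal Blue, 11–4.
Plan D vs Option IV: Plan D is ranked higher on 3+4+2 = 9 ballots, Option IV on 6. Plan D wins 9–6.
Plan D–Proposal Blue: Proposal Blue 13–2.
Option IV vs Proposal Blue: Option IV, 8–7.
No option is unbeaten: Plan B loses to Option IV; Proposal Red loses to Plan B; Option III loses to Plan B; Plan D loses to Plan B; Option IV loses to Plan D; Proposal Blue loses to Plan B. In particular Plan B > Plan D > Option IV > Plan B is a majority cycle — no Condorcet winner exists.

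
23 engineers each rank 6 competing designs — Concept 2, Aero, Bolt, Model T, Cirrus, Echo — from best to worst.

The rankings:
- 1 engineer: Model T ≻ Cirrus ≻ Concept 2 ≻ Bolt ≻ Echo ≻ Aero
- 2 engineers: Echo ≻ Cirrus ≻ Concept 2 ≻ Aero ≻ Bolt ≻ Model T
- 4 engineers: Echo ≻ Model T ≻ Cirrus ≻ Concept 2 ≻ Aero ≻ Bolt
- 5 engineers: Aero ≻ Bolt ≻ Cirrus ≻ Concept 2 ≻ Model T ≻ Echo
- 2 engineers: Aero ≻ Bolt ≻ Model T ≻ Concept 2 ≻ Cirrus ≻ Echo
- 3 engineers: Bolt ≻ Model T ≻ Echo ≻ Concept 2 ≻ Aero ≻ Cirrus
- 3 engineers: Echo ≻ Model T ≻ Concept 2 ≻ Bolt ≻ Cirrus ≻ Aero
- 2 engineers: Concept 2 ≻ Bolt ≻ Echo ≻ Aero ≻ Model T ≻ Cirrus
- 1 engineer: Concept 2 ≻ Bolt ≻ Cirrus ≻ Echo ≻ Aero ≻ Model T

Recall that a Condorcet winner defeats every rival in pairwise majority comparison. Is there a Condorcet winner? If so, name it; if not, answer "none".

none

Head-to-head results (23 engineers):
Concept 2 vs Aero: Concept 2 is ranked higher on 16 ballots, Aero on 7. Concept 2 wins 16–7.
Concept 2 vs Bolt: Concept 2 preferred on 1+2+4+3+2+1 = 13 ballots; Concept 2 wins 13–10.
Concept 2 vs Model T: Concept 2 preferred on 2+5+2+1 = 10 ballots; Model T wins 13–10.
Concept 2 vs Cirrus: Concept 2 is ranked higher on 2+3+3+2+1 = 11 ballots, Cirrus on 12. Cirrus wins 12–11.
Concept 2 vs Echo: Concept 2 preferred on 1+5+2+2+1 = 11 ballots; Echo wins 12–11.
Aero vs Bolt: Aero preferred on 2+4+5+2 = 13 ballots; Aero wins 13–10.
Aero vs Model T: Aero preferred on 2+5+2+2+1 = 12 ballots; Aero wins 12–11.
Aero vs Cirrus: 5+2+3+2 = 12 for Aero, 11 for Cirrus — Aero by 12–11.
Aero vs Echo: Aero is ranked higher on 5+2 = 7 ballots, Echo on 16. Echo wins 16–7.
Bolt vs Model T: 2+5+2+3+2+1 = 15 for Bolt, 8 for Model T — Bolt by 15–8.
Bolt vs Cirrus: Bolt is ranked higher on 5+2+3+3+2+1 = 16 ballots, Cirrus on 7. Bolt wins 16–7.
Bolt vs Echo: Bolt preferred on 1+5+2+3+2+1 = 14 ballots; Bolt wins 14–9.
Model T vs Cirrus: Model T preferred on 1+4+2+3+3+2 = 15 ballots; Model T wins 15–8.
Model T vs Echo: 1+5+2+3 = 11 for Model T, 12 for Echo — Echo by 12–11.
Cirrus vs Echo: 1+5+2+1 = 9 for Cirrus, 14 for Echo — Echo by 14–9.
Each design drops at least one matchup (Concept 2 loses to Model T; Aero loses to Concept 2; Bolt loses to Concept 2; Model T loses to Aero; Cirrus loses to Aero; Echo loses to Bolt); the cycle Concept 2 beats Aero beats Model T beats Concept 2 rules out a Condorcet winner.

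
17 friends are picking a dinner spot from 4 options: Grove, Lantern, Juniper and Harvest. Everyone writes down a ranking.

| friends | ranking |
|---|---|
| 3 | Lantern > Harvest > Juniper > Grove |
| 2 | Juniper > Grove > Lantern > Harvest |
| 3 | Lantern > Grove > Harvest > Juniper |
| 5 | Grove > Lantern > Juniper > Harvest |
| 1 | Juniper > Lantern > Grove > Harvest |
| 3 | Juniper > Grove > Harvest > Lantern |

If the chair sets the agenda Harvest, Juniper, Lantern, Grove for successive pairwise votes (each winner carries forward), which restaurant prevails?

Grove

Round 1: Harvest vs Juniper — 6–11, Juniper advances.
Round 2: Juniper vs Lantern — 6–11, Lantern advances.
Round 3: Lantern vs Grove — 7–10, Grove advances.
Grove survives the agenda.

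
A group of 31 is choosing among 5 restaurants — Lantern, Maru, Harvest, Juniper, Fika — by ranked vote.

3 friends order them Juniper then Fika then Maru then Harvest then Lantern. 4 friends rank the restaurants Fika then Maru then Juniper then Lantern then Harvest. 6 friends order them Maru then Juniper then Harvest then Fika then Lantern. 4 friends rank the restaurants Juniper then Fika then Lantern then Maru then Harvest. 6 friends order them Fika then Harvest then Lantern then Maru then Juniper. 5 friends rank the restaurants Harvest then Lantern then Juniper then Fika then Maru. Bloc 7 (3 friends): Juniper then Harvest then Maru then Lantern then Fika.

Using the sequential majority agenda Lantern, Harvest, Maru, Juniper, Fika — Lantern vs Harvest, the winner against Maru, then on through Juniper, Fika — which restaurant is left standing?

Round 1: Lantern vs Harvest — 8–23, Harvest advances.
Round 2: Harvest vs Maru — 14–17, Maru advances.
Round 3: Maru vs Juniper — 16–15, Maru advances.
Round 4: Maru vs Fika — 9–22, Fika advances.
The agenda winner is Fika.

Fika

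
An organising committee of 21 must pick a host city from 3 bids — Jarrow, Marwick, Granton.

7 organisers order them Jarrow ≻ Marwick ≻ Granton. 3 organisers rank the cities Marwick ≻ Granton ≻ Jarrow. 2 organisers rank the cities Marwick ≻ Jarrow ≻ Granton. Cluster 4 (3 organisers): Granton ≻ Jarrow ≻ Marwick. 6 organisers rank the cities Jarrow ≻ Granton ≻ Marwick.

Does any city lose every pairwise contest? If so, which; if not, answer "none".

Pairwise majorities:
Jarrow vs Marwick: Jarrow, 16–5.
Jarrow vs Granton: Jarrow preferred on 7+2+6 = 15 ballots; Jarrow wins 15–6.
Marwick vs Granton: Marwick, 12–9.
Only Granton has no wins; Granton is the Condorcet loser.

Granton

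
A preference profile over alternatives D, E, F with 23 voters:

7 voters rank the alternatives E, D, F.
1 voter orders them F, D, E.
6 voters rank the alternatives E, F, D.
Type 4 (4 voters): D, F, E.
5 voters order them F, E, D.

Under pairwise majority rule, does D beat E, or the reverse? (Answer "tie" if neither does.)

Ballots ranking D above E: 1 + 4 = 5.
Ballots ranking E above D: 23 − 5 = 18.
E wins the head-to-head 18–5.

E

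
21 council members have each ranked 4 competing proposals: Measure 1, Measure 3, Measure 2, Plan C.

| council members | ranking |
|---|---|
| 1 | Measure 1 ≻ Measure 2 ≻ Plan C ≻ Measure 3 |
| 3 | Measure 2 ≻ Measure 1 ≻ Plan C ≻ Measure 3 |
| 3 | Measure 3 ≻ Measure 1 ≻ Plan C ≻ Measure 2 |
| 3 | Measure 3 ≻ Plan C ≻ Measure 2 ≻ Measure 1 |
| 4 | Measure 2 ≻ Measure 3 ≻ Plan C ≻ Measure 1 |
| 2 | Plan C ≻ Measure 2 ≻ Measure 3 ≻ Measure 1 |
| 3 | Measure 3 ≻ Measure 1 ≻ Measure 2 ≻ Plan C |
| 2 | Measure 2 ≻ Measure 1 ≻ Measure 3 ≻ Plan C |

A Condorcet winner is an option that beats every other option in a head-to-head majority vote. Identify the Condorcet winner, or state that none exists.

Measure 2

Check each pair by majority over 21 ballots:
Measure 1 vs Measure 3: Measure 1 is ranked higher on 1+3+2 = 6 ballots, Measure 3 on 15. Measure 3 wins 15–6.
Measure 1 vs Measure 2: Measure 1 is ranked higher on 1+3+3 = 7 ballots, Measure 2 on 14. Measure 2 wins 14–7.
Measure 1 vs Plan C: 12 to 9, Measure 1.
Measure 3 vs Measure 2: Measure 3 preferred on 3+3+3 = 9 ballots; Measure 2 wins 12–9.
Measure 3 vs Plan C: 3+3+4+3+2 = 15 for Measure 3, 6 for Plan C — Measure 3 by 15–6.
Measure 2–Plan C: Measure 2 13–8.
Measure 2 beats each of Measure 1, Measure 3, Plan C — Measure 2 is the Condorcet winner.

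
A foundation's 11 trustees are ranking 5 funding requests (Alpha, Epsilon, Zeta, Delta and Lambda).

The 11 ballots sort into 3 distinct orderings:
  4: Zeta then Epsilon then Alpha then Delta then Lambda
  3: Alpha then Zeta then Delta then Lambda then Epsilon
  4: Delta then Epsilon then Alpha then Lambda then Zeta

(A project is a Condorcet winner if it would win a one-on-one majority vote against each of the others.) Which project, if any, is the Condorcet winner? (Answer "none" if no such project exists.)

none

Check each pair by majority over 11 ballots:
Alpha vs Epsilon: Epsilon, 8–3.
Alpha vs Zeta: Alpha wins 7–4.
Alpha vs Delta: Alpha wins 7–4.
Alpha–Lambda: Alpha 11–0.
Epsilon vs Zeta: Zeta wins 7–4.
Epsilon vs Delta: Delta wins 7–4.
Epsilon vs Lambda: Epsilon wins 8–3.
Zeta–Delta: Zeta 7–4.
Zeta vs Lambda: Zeta, 7–4.
Delta vs Lambda: Delta wins 11–0.
Every project loses at least once (Alpha loses to Epsilon; Epsilon loses to Zeta; Zeta loses to Alpha; Delta loses to Alpha; Lambda loses to Alpha). The majority relation contains the cycle Alpha → Zeta → Epsilon → Alpha, so there is no Condorcet winner.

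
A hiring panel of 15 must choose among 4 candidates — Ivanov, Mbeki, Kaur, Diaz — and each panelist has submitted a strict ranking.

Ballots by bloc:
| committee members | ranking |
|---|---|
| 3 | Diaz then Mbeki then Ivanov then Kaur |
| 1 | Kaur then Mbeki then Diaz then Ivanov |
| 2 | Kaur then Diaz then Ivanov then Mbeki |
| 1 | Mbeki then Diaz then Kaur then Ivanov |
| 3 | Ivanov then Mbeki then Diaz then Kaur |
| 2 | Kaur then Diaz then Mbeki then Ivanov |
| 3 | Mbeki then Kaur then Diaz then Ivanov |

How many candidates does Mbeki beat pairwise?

Mbeki against each rival (15 committee members):
Mbeki vs Ivanov: Mbeki wins 10–5.
Mbeki vs Kaur: 3+1+3+3 = 10 for Mbeki, 5 for Kaur — Mbeki by 10–5.
Mbeki vs Diaz: Mbeki preferred on 1+1+3+3 = 8 ballots; Mbeki wins 8–7.
Mbeki beats Ivanov, Kaur, Diaz — 3 pairwise wins.

3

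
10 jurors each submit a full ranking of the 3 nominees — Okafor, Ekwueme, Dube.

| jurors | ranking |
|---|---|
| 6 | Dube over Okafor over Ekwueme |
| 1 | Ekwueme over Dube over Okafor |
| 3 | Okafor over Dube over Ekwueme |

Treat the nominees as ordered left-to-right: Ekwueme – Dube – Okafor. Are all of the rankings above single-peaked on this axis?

Axis positions: Ekwueme=1, Dube=2, Okafor=3.
Type 1 (peak Dube at position 2): ranking walks positions 2-3-1, expanding outward from the peak — single-peaked.
Type 2 (peak Ekwueme at position 1): ranking walks positions 1-2-3, expanding outward from the peak — single-peaked.
Type 3 (peak Okafor at position 3): ranking walks positions 3-2-1, expanding outward from the peak — single-peaked.
Every ranking is single-peaked on this axis.

yes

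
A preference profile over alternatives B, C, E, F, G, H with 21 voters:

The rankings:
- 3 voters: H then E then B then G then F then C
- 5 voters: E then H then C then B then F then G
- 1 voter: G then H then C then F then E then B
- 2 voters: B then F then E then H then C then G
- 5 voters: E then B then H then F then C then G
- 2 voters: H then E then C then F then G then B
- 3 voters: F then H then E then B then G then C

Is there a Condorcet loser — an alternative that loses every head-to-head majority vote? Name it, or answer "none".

Head-to-head results (21 voters):
B vs C: B is ranked higher on 3+2+5+3 = 13 ballots, C on 8. B wins 13–8.
B vs E: B preferred on 2 ballots; E wins 19–2.
B vs F: B wins 15–6.
B vs G: B preferred on 3+5+2+5+3 = 18 ballots; B wins 18–3.
B vs H: 7 to 14, H.
C vs E: E, 20–1.
C vs F: F wins 13–8.
C–G: C 14–7.
C vs H: H wins 21–0.
E vs F: E, 15–6.
E vs G: E, 20–1.
E–H: E 12–9.
F vs G: 5+2+5+2+3 = 17 for F, 4 for G — F by 17–4.
F vs H: H wins 16–5.
G–H: H 20–1.
Only G has no wins; G is the Condorcet loser.

G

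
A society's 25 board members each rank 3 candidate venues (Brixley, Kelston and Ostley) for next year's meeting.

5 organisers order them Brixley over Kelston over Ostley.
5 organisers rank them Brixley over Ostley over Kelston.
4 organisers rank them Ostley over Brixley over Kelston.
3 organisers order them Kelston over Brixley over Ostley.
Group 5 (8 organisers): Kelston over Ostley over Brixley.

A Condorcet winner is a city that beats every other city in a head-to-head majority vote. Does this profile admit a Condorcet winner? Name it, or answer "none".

Brixley

Pairwise majorities:
Brixley vs Kelston: 5+5+4 = 14 for Brixley, 11 for Kelston — Brixley by 14–11.
Brixley vs Ostley: Brixley is ranked higher on 5+5+3 = 13 ballots, Ostley on 12. Brixley wins 13–12.
Kelston vs Ostley: 5+3+8 = 16 for Kelston, 9 for Ostley — Kelston by 16–9.
Brixley beats each of Kelston, Ostley — Brixley is the Condorcet winner.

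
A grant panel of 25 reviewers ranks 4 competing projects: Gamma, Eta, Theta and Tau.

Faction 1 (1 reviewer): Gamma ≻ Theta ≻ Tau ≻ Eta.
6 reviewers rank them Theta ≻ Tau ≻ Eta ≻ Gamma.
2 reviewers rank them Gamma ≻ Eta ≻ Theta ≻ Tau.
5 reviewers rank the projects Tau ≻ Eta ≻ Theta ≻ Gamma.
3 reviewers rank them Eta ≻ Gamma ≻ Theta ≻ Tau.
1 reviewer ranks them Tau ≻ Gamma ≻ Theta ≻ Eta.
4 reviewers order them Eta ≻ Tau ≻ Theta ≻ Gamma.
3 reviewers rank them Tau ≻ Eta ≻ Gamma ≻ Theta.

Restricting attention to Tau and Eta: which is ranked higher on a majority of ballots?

Ballots ranking Tau above Eta: 1 + 6 + 5 + 1 + 3 = 16.
Ballots ranking Eta above Tau: 25 − 16 = 9.
Tau wins the head-to-head 16–9.

Tau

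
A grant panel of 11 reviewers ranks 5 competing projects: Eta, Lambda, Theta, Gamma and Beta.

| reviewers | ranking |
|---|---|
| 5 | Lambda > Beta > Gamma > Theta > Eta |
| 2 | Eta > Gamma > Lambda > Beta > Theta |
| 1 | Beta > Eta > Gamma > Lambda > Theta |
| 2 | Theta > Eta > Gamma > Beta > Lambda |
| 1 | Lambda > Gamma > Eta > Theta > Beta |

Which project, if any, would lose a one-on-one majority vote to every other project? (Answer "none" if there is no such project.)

Pairwise majorities:
Eta vs Lambda: Lambda, 6–5.
Eta vs Theta: Eta is ranked higher on 2+1+1 = 4 ballots, Theta on 7. Theta wins 7–4.
Eta vs Gamma: Eta is ranked higher on 2+1+2 = 5 ballots, Gamma on 6. Gamma wins 6–5.
Eta–Beta: Beta 6–5.
Lambda vs Theta: Lambda wins 9–2.
Lambda vs Gamma: Lambda is ranked higher on 5+1 = 6 ballots, Gamma on 5. Lambda wins 6–5.
Lambda vs Beta: Lambda is ranked higher on 5+2+1 = 8 ballots, Beta on 3. Lambda wins 8–3.
Theta vs Gamma: 2 for Theta, 9 for Gamma — Gamma by 9–2.
Theta vs Beta: Beta, 8–3.
Gamma vs Beta: 5 to 6, Beta.
Eta loses to every other project — it is the Condorcet loser.

Eta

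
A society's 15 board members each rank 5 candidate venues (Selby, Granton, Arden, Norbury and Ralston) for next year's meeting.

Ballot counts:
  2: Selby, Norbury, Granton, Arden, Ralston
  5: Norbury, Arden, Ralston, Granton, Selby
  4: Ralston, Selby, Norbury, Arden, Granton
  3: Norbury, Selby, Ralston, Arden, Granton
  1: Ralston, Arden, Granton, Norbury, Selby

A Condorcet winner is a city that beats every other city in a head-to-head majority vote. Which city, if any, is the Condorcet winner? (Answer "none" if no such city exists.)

Norbury

Head-to-head results (15 organisers):
Selby vs Granton: Selby wins 9–6.
Selby vs Arden: Selby, 9–6.
Selby vs Norbury: Norbury, 9–6.
Selby vs Ralston: Ralston wins 10–5.
Granton–Arden: Arden 13–2.
Granton vs Norbury: Norbury, 14–1.
Granton–Ralston: Ralston 13–2.
Arden–Norbury: Norbury 14–1.
Arden vs Ralston: Ralston wins 8–7.
Norbury–Ralston: Norbury 10–5.
Norbury defeats every rival head-to-head and is the Condorcet winner.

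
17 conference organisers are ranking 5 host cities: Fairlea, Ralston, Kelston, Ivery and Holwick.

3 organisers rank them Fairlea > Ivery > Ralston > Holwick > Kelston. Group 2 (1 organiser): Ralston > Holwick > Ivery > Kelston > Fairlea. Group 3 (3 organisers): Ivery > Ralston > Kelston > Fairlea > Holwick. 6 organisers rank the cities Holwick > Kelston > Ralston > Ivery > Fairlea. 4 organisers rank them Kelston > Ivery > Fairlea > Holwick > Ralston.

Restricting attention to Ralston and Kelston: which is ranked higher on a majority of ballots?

Kelston

Ballots ranking Ralston above Kelston: 3 + 1 + 3 = 7.
Ballots ranking Kelston above Ralston: 17 − 7 = 10.
Kelston wins the head-to-head 10–7.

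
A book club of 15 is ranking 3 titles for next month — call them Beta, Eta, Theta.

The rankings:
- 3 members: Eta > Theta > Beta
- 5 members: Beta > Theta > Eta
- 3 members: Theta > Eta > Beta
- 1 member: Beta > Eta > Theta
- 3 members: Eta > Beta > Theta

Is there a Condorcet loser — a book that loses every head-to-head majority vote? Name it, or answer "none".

none

Head-to-head results (15 members):
Beta vs Eta: Eta wins 9–6.
Beta–Theta: Beta 9–6.
Eta vs Theta: Eta preferred on 3+1+3 = 7 ballots; Theta wins 8–7.
No book is winless: Beta beats Theta; Eta beats Beta; Theta beats Eta. There is no Condorcet loser.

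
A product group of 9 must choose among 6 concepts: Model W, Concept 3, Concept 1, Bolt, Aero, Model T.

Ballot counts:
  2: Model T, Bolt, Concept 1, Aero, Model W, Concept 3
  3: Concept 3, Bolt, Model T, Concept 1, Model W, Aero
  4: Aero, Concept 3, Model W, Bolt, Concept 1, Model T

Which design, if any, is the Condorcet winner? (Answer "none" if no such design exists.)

none

Pairwise majorities:
Model W vs Concept 3: Concept 3 wins 7–2.
Model W vs Concept 1: Model W is ranked higher on 4 ballots, Concept 1 on 5. Concept 1 wins 5–4.
Model W vs Bolt: Bolt, 5–4.
Model W vs Aero: Model W is ranked higher on 3 ballots, Aero on 6. Aero wins 6–3.
Model W–Model T: Model T 5–4.
Concept 3 vs Concept 1: Concept 3, 7–2.
Concept 3 vs Bolt: 7 to 2, Concept 3.
Concept 3 vs Aero: Concept 3 is ranked higher on 3 ballots, Aero on 6. Aero wins 6–3.
Concept 3 vs Model T: Concept 3 is ranked higher on 3+4 = 7 ballots, Model T on 2. Concept 3 wins 7–2.
Concept 1 vs Bolt: Bolt, 9–0.
Concept 1 vs Aero: Concept 1 is ranked higher on 2+3 = 5 ballots, Aero on 4. Concept 1 wins 5–4.
Concept 1 vs Model T: Concept 1 preferred on 4 ballots; Model T wins 5–4.
Bolt vs Aero: Bolt is ranked higher on 2+3 = 5 ballots, Aero on 4. Bolt wins 5–4.
Bolt vs Model T: 3+4 = 7 for Bolt, 2 for Model T — Bolt by 7–2.
Aero–Model T: Model T 5–4.
No design is unbeaten: Model W loses to Concept 3; Concept 3 loses to Aero; Concept 1 loses to Concept 3; Bolt loses to Concept 3; Aero loses to Concept 1; Model T loses to Concept 3. In particular Concept 3 beats Concept 1 beats Aero beats Concept 3 is a majority cycle — no Condorcet winner exists.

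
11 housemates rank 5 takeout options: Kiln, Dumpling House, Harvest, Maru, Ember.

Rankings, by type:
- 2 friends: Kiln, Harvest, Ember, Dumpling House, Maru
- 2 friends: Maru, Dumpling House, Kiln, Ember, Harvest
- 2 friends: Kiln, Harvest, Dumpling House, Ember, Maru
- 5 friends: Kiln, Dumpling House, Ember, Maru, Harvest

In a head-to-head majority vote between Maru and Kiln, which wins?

Kiln

Ballots ranking Maru above Kiln: 2.
Ballots ranking Kiln above Maru: 11 − 2 = 9.
Kiln wins the head-to-head 9–2.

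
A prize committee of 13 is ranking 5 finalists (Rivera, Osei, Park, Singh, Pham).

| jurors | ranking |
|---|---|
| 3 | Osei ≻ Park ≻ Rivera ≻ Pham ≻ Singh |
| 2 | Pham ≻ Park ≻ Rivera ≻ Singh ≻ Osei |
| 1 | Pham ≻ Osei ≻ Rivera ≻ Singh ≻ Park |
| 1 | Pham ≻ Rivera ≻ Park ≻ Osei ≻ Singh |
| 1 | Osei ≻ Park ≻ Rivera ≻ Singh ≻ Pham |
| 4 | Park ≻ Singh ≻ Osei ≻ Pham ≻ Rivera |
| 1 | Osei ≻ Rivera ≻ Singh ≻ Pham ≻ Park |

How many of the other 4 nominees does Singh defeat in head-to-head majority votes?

0

Singh against each rival (13 jurors):
Singh vs Rivera: Singh preferred on 4 ballots; Rivera wins 9–4.
Singh vs Osei: Osei, 7–6.
Singh vs Park: Park wins 11–2.
Singh vs Pham: 1+4+1 = 6 for Singh, 7 for Pham — Pham by 7–6.
Singh beats no one; loses to Rivera, Osei, Park, Pham — 0 pairwise wins.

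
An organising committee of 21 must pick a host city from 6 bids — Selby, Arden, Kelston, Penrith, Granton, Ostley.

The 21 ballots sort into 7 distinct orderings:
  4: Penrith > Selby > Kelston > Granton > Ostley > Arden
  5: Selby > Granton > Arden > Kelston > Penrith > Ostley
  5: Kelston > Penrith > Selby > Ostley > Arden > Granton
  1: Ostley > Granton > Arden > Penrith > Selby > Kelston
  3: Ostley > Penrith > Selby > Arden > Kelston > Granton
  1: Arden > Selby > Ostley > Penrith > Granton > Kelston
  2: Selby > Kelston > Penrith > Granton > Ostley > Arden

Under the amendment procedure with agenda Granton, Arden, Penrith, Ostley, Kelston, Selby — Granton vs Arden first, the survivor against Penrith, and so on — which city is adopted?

Round 1: Granton vs Arden — 12–9, Granton advances.
Round 2: Granton vs Penrith — 6–15, Penrith advances.
Round 3: Penrith vs Ostley — 16–5, Penrith advances.
Round 4: Penrith vs Kelston — 9–12, Kelston advances.
Round 5: Kelston vs Selby — 5–16, Selby advances.
The agenda winner is Selby.

Selby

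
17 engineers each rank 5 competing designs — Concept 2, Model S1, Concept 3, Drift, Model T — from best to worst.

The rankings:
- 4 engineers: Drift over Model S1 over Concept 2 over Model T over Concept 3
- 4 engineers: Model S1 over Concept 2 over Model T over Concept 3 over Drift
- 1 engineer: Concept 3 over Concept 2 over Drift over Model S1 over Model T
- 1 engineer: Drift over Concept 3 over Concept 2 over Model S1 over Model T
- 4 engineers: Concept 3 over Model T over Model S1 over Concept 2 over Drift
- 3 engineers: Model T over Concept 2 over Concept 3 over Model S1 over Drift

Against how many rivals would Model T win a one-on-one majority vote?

Model T against each rival (17 engineers):
Model T vs Concept 2: Concept 2 wins 10–7.
Model T–Model S1: Model S1 10–7.
Model T vs Concept 3: 4+4+3 = 11 for Model T, 6 for Concept 3 — Model T by 11–6.
Model T vs Drift: Model T, 11–6.
Model T beats Concept 3, Drift; loses to Concept 2, Model S1 — 2 pairwise wins.

2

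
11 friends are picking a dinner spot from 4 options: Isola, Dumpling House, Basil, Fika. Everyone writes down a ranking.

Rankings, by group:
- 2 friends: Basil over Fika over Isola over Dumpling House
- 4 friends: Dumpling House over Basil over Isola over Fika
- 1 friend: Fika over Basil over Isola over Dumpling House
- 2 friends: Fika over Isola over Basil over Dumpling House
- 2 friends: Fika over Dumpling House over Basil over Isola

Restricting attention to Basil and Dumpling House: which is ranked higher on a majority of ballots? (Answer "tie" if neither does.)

Ballots ranking Basil above Dumpling House: 2 + 1 + 2 = 5.
Ballots ranking Dumpling House above Basil: 11 − 5 = 6.
Dumpling House wins the head-to-head 6–5.

Dumpling House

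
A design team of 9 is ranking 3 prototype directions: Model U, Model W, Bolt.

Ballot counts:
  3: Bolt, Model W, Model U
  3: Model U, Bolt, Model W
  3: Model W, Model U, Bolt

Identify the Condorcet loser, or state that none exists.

none

Head-to-head results (9 engineers):
Model U vs Model W: Model W, 6–3.
Model U–Bolt: Model U 6–3.
Model W vs Bolt: Model W preferred on 3 ballots; Bolt wins 6–3.
Each design has at least one pairwise win (Model U beats Bolt; Model W beats Model U; Bolt beats Model W) — no Condorcet loser.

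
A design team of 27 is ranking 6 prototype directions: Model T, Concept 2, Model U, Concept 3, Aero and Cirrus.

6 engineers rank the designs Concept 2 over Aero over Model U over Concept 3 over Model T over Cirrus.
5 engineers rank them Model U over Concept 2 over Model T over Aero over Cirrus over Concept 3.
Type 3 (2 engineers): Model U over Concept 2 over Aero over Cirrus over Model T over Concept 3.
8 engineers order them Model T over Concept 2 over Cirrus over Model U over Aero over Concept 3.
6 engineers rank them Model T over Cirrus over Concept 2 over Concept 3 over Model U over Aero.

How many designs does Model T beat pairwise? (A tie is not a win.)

5

Model T against each rival (27 engineers):
Model T vs Concept 2: 14 to 13, Model T.
Model T vs Model U: Model T preferred on 8+6 = 14 ballots; Model T wins 14–13.
Model T vs Concept 3: 21 to 6, Model T.
Model T–Aero: Model T 19–8.
Model T vs Cirrus: Model T preferred on 6+5+8+6 = 25 ballots; Model T wins 25–2.
Model T beats Concept 2, Model U, Concept 3, Aero, Cirrus — 5 pairwise wins.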